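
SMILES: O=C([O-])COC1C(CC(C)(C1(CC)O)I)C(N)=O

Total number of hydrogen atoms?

Hydrogens are implicit in SMILES; fill each atom to its normal valence:
  4 × C: no H
  3 × C: 2 H each → 6
  3 × O: no H
  2 × C: 3 H each → 6
  2 × C: 1 H each → 2
  1 × I: no H
  1 × N: 2 H
  1 × O: 1 H
  1 × O (charge -1): no H
  Total hydrogens = 17.

17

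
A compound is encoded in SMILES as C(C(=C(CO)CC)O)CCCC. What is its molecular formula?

C10H20O2

Heavy atoms from the SMILES: 10 C, 2 O.
Implicit hydrogens by atom environment:
  6 × C: 2 H each → 12
  2 × C: 3 H each → 6
  2 × C: no H
  2 × O: 1 H each → 2
  Total hydrogens = 20.
Molecular formula: C10H20O2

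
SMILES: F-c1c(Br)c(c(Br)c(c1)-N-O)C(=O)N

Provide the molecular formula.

Heavy atoms from the SMILES: 2 Br, 7 C, 1 F, 2 N, 2 O.
Implicit hydrogens by atom environment:
  5 × C (aromatic): no H
  2 × Br: no H
  1 × C (aromatic): 1 H
  1 × C: no H
  1 × F: no H
  1 × N: 2 H
  1 × N: 1 H
  1 × O: 1 H
  1 × O: no H
  Total hydrogens = 5.
Molecular formula: C7H5Br2FN2O2

C7H5Br2FN2O2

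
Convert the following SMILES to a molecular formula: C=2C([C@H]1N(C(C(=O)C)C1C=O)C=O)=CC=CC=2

C13H13NO3

Heavy atoms from the SMILES: 13 C, 1 N, 3 O.
Implicit hydrogens by atom environment:
  5 × C: 1 H each → 5
  5 × C (aromatic): 1 H each → 5
  3 × O: no H
  1 × C: 3 H
  1 × C: no H
  1 × C (aromatic): no H
  1 × N: no H
  Total hydrogens = 13.
Molecular formula: C13H13NO3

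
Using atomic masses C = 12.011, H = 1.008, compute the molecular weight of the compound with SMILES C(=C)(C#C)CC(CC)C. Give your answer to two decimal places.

Molecular formula: C9H14.
M = 9×12.011 + 14×1.008 = 122.21 g/mol.

122.21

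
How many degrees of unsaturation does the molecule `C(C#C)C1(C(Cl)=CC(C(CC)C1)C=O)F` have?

5

Molecular formula from the SMILES: C12H14ClFO.
DoU = (2C + 2 + N − H − X)/2 = (2·12 + 2 + 0 − 14 − 2)/2 = 10/2 = 5.
(Structurally: 1 ring(s) + 4 π bond(s) = 5.)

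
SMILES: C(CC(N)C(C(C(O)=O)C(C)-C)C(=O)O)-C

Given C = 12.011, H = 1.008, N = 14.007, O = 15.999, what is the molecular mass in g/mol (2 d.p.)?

231.29

Molecular formula: C11H21NO4.
M = 11×12.011 + 21×1.008 + 1×14.007 + 4×15.999 = 231.29 g/mol.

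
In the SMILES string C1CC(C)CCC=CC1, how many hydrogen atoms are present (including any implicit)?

16

Hydrogens are implicit in SMILES; fill each atom to its normal valence:
  5 × C: 2 H each → 10
  3 × C: 1 H each → 3
  1 × C: 3 H
  Total hydrogens = 16.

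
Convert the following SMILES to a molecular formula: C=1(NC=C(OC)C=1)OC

C6H9NO2

Heavy atoms from the SMILES: 6 C, 1 N, 2 O.
Implicit hydrogens by atom environment:
  2 × C: 3 H each → 6
  2 × C (aromatic): 1 H each → 2
  2 × C (aromatic): no H
  2 × O: no H
  1 × N (aromatic): 1 H
  Total hydrogens = 9.
Molecular formula: C6H9NO2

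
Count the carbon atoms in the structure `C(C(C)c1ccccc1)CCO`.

11

The symbol for carbon appears 11 times in the SMILES. Lowercase c denotes aromatic carbon and counts toward C.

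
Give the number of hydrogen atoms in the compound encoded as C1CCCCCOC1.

Hydrogens are implicit in SMILES; fill each atom to its normal valence:
  7 × C: 2 H each → 14
  1 × O: no H
  Total hydrogens = 14.

14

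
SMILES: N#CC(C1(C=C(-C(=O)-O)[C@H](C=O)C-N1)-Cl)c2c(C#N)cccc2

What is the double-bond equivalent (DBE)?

Molecular formula from the SMILES: C16H12ClN3O3.
DoU = (2C + 2 + N − H − X)/2 = (2·16 + 2 + 3 − 12 − 1)/2 = 24/2 = 12.
(Structurally: 2 ring(s) + 10 π bond(s) = 12.)

12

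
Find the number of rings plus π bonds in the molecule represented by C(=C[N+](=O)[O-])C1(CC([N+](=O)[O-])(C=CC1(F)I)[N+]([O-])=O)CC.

Molecular formula from the SMILES: C10H11FIN3O6.
DoU = (2C + 2 + N − H − X)/2 = (2·10 + 2 + 3 − 11 − 2)/2 = 12/2 = 6.
(Structurally: 1 ring(s) + 5 π bond(s) = 6.)

6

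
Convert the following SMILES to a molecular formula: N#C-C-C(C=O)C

C5H7NO

Heavy atoms from the SMILES: 5 C, 1 N, 1 O.
Implicit hydrogens by atom environment:
  2 × C: 1 H each → 2
  1 × C: 3 H
  1 × C: 2 H
  1 × C: no H
  1 × N: no H
  1 × O: no H
  Total hydrogens = 7.
Molecular formula: C5H7NO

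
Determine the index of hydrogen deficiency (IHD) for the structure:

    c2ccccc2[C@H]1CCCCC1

5

Molecular formula from the SMILES: C12H16.
DoU = (2C + 2 + N − H − X)/2 = (2·12 + 2 + 0 − 16 − 0)/2 = 10/2 = 5.
(Structurally: 2 ring(s) + 3 π bond(s) = 5.)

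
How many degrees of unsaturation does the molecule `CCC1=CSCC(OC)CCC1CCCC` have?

Molecular formula from the SMILES: C14H26OS.
DoU = (2C + 2 + N − H − X)/2 = (2·14 + 2 + 0 − 26 − 0)/2 = 4/2 = 2.
(Structurally: 1 ring(s) + 1 π bond(s) = 2.)

2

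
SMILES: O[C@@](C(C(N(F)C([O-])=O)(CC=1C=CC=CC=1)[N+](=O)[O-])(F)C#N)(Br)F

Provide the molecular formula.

C12H8BrF3N3O5-

Heavy atoms from the SMILES: 1 Br, 12 C, 3 F, 3 N, 5 O.
Implicit hydrogens by atom environment:
  5 × C (aromatic): 1 H each → 5
  5 × C: no H
  3 × F: no H
  2 × N: no H
  2 × O: no H
  2 × O (charge -1): no H
  1 × Br: no H
  1 × C: 2 H
  1 × C (aromatic): no H
  1 × N (charge +1): no H
  1 × O: 1 H
  Total hydrogens = 8.
Net charge -1.
Molecular formula: C12H8BrF3N3O5-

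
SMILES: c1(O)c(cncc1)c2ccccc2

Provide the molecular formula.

C11H9NO

Heavy atoms from the SMILES: 11 C, 1 N, 1 O.
Implicit hydrogens by atom environment:
  8 × C (aromatic): 1 H each → 8
  3 × C (aromatic): no H
  1 × N (aromatic): no H
  1 × O: 1 H
  Total hydrogens = 9.
Molecular formula: C11H9NO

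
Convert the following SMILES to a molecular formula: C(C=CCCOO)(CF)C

C7H13FO2

Heavy atoms from the SMILES: 7 C, 1 F, 2 O.
Implicit hydrogens by atom environment:
  3 × C: 2 H each → 6
  3 × C: 1 H each → 3
  1 × C: 3 H
  1 × F: no H
  1 × O: 1 H
  1 × O: no H
  Total hydrogens = 13.
Molecular formula: C7H13FO2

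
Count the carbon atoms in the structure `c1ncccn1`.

4

The symbol for carbon appears 4 times in the SMILES. Lowercase c denotes aromatic carbon and counts toward C.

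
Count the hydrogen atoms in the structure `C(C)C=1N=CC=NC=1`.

Hydrogens are implicit in SMILES; fill each atom to its normal valence:
  3 × C (aromatic): 1 H each → 3
  2 × N (aromatic): no H
  1 × C: 3 H
  1 × C: 2 H
  1 × C (aromatic): no H
  Total hydrogens = 8.

8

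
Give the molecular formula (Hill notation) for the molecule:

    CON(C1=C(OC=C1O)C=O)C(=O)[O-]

Heavy atoms from the SMILES: 7 C, 1 N, 6 O.
Implicit hydrogens by atom environment:
  3 × C (aromatic): no H
  3 × O: no H
  1 × C: 3 H
  1 × C (aromatic): 1 H
  1 × C: 1 H
  1 × C: no H
  1 × N: no H
  1 × O: 1 H
  1 × O (aromatic): no H
  1 × O (charge -1): no H
  Total hydrogens = 6.
Net charge -1.
Molecular formula: C7H6NO6-

C7H6NO6-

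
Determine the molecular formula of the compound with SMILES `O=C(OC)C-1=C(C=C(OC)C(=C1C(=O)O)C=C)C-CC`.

C15H18O5

Heavy atoms from the SMILES: 15 C, 5 O.
Implicit hydrogens by atom environment:
  5 × C (aromatic): no H
  4 × O: no H
  3 × C: 3 H each → 9
  3 × C: 2 H each → 6
  2 × C: no H
  1 × C (aromatic): 1 H
  1 × C: 1 H
  1 × O: 1 H
  Total hydrogens = 18.
Molecular formula: C15H18O5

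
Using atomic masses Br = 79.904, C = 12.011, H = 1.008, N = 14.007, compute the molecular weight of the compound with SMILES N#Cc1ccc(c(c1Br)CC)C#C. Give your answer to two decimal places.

Molecular formula: C11H8BrN.
M = 1×79.904 + 11×12.011 + 8×1.008 + 1×14.007 = 234.10 g/mol.

234.10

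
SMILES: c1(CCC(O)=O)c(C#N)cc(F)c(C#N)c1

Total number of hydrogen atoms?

7

Hydrogens are implicit in SMILES; fill each atom to its normal valence:
  4 × C (aromatic): no H
  3 × C: no H
  2 × C: 2 H each → 4
  2 × C (aromatic): 1 H each → 2
  2 × N: no H
  1 × F: no H
  1 × O: 1 H
  1 × O: no H
  Total hydrogens = 7.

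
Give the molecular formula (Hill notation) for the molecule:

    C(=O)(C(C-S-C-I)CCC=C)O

Heavy atoms from the SMILES: 8 C, 1 I, 2 O, 1 S.
Implicit hydrogens by atom environment:
  5 × C: 2 H each → 10
  2 × C: 1 H each → 2
  1 × C: no H
  1 × I: no H
  1 × O: 1 H
  1 × O: no H
  1 × S: no H
  Total hydrogens = 13.
Molecular formula: C8H13IO2S

C8H13IO2S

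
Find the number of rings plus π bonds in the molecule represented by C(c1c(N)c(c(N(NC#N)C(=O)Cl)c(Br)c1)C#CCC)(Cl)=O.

Molecular formula from the SMILES: C13H9BrCl2N4O2.
DoU = (2C + 2 + N − H − X)/2 = (2·13 + 2 + 4 − 9 − 3)/2 = 20/2 = 10.
(Structurally: 1 ring(s) + 9 π bond(s) = 10.)

10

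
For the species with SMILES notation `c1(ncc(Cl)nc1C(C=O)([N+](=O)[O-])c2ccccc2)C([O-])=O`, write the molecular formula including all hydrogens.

Heavy atoms from the SMILES: 13 C, 1 Cl, 3 N, 5 O.
Implicit hydrogens by atom environment:
  6 × C (aromatic): 1 H each → 6
  4 × C (aromatic): no H
  3 × O: no H
  2 × C: no H
  2 × N (aromatic): no H
  2 × O (charge -1): no H
  1 × C: 1 H
  1 × Cl: no H
  1 × N (charge +1): no H
  Total hydrogens = 7.
Net charge -1.
Molecular formula: C13H7ClN3O5-

C13H7ClN3O5-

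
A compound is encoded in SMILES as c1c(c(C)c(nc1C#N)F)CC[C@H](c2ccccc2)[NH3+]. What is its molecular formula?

Heavy atoms from the SMILES: 16 C, 1 F, 3 N.
Implicit hydrogens by atom environment:
  6 × C (aromatic): 1 H each → 6
  5 × C (aromatic): no H
  2 × C: 2 H each → 4
  1 × C: 3 H
  1 × C: 1 H
  1 × C: no H
  1 × F: no H
  1 × N (charge +1): 3 H
  1 × N (aromatic): no H
  1 × N: no H
  Total hydrogens = 17.
Net charge +1.
Molecular formula: C16H17FN3+

C16H17FN3+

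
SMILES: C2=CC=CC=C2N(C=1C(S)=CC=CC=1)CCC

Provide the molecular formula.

Heavy atoms from the SMILES: 15 C, 1 N, 1 S.
Implicit hydrogens by atom environment:
  9 × C (aromatic): 1 H each → 9
  3 × C (aromatic): no H
  2 × C: 2 H each → 4
  1 × C: 3 H
  1 × N: no H
  1 × S: 1 H
  Total hydrogens = 17.
Molecular formula: C15H17NS

C15H17NS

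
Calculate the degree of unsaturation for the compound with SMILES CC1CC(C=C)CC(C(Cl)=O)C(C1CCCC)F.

Molecular formula from the SMILES: C15H24ClFO.
DoU = (2C + 2 + N − H − X)/2 = (2·15 + 2 + 0 − 24 − 2)/2 = 6/2 = 3.
(Structurally: 1 ring(s) + 2 π bond(s) = 3.)

3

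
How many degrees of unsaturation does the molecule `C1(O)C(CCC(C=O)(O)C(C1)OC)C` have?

Molecular formula from the SMILES: C10H18O4.
DoU = (2C + 2 + N − H − X)/2 = (2·10 + 2 + 0 − 18 − 0)/2 = 4/2 = 2.
(Structurally: 1 ring(s) + 1 π bond(s) = 2.)

2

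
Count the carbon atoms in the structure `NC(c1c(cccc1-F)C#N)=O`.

8

The symbol for carbon appears 8 times in the SMILES. Lowercase c denotes aromatic carbon and counts toward C.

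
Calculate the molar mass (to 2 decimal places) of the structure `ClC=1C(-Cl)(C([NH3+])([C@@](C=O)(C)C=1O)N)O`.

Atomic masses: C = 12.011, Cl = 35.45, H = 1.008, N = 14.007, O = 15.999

Molecular formula: C7H11Cl2N2O3+.
M = 7×12.011 + 2×35.45 + 11×1.008 + 2×14.007 + 3×15.999 = 242.08 g/mol.

242.08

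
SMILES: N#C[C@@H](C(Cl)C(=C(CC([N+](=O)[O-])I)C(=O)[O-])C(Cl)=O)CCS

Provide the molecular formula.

Heavy atoms from the SMILES: 11 C, 2 Cl, 1 I, 2 N, 5 O, 1 S.
Implicit hydrogens by atom environment:
  5 × C: no H
  3 × C: 2 H each → 6
  3 × C: 1 H each → 3
  3 × O: no H
  2 × Cl: no H
  2 × O (charge -1): no H
  1 × I: no H
  1 × N: no H
  1 × N (charge +1): no H
  1 × S: 1 H
  Total hydrogens = 10.
Net charge -1.
Molecular formula: C11H10Cl2IN2O5S-

C11H10Cl2IN2O5S-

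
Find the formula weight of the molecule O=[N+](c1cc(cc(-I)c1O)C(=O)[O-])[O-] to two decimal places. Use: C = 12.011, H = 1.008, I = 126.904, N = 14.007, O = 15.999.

Molecular formula: C7H3INO5-.
M = 7×12.011 + 3×1.008 + 1×126.904 + 1×14.007 + 5×15.999 = 308.01 g/mol.

308.01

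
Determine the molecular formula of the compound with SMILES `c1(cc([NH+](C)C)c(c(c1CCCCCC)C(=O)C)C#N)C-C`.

C19H29N2O+

Heavy atoms from the SMILES: 19 C, 2 N, 1 O.
Implicit hydrogens by atom environment:
  6 × C: 2 H each → 12
  5 × C: 3 H each → 15
  5 × C (aromatic): no H
  2 × C: no H
  1 × C (aromatic): 1 H
  1 × N (charge +1): 1 H
  1 × N: no H
  1 × O: no H
  Total hydrogens = 29.
Net charge +1.
Molecular formula: C19H29N2O+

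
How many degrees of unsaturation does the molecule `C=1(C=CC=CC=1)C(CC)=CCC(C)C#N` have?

7

Molecular formula from the SMILES: C14H17N.
DoU = (2C + 2 + N − H − X)/2 = (2·14 + 2 + 1 − 17 − 0)/2 = 14/2 = 7.
(Structurally: 1 ring(s) + 6 π bond(s) = 7.)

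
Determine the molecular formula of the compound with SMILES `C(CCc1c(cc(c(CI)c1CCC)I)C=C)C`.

C16H22I2

Heavy atoms from the SMILES: 16 C, 2 I.
Implicit hydrogens by atom environment:
  7 × C: 2 H each → 14
  5 × C (aromatic): no H
  2 × C: 3 H each → 6
  2 × I: no H
  1 × C (aromatic): 1 H
  1 × C: 1 H
  Total hydrogens = 22.
Molecular formula: C16H22I2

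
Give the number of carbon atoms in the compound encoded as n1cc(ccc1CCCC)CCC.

The symbol for carbon appears 12 times in the SMILES. Lowercase c denotes aromatic carbon and counts toward C.

12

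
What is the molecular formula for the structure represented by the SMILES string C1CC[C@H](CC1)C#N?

C7H11N

Heavy atoms from the SMILES: 7 C, 1 N.
Implicit hydrogens by atom environment:
  5 × C: 2 H each → 10
  1 × C: 1 H
  1 × C: no H
  1 × N: no H
  Total hydrogens = 11.
Molecular formula: C7H11N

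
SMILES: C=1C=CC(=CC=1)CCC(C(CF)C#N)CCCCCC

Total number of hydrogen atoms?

Hydrogens are implicit in SMILES; fill each atom to its normal valence:
  8 × C: 2 H each → 16
  5 × C (aromatic): 1 H each → 5
  2 × C: 1 H each → 2
  1 × C: 3 H
  1 × C: no H
  1 × C (aromatic): no H
  1 × F: no H
  1 × N: no H
  Total hydrogens = 26.

26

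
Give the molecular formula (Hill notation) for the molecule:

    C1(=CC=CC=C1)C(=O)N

C7H7NO

Heavy atoms from the SMILES: 7 C, 1 N, 1 O.
Implicit hydrogens by atom environment:
  5 × C (aromatic): 1 H each → 5
  1 × C (aromatic): no H
  1 × C: no H
  1 × N: 2 H
  1 × O: no H
  Total hydrogens = 7.
Molecular formula: C7H7NO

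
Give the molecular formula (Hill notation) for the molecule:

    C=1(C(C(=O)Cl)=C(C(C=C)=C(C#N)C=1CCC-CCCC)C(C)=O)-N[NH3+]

C19H25ClN3O2+

Heavy atoms from the SMILES: 19 C, 1 Cl, 3 N, 2 O.
Implicit hydrogens by atom environment:
  7 × C: 2 H each → 14
  6 × C (aromatic): no H
  3 × C: no H
  2 × C: 3 H each → 6
  2 × O: no H
  1 × C: 1 H
  1 × Cl: no H
  1 × N (charge +1): 3 H
  1 × N: 1 H
  1 × N: no H
  Total hydrogens = 25.
Net charge +1.
Molecular formula: C19H25ClN3O2+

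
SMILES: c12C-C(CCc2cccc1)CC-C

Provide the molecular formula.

Heavy atoms from the SMILES: 13 C.
Implicit hydrogens by atom environment:
  5 × C: 2 H each → 10
  4 × C (aromatic): 1 H each → 4
  2 × C (aromatic): no H
  1 × C: 3 H
  1 × C: 1 H
  Total hydrogens = 18.
Molecular formula: C13H18

C13H18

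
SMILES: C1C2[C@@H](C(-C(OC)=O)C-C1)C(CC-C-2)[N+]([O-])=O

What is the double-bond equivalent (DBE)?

4

Molecular formula from the SMILES: C12H19NO4.
DoU = (2C + 2 + N − H − X)/2 = (2·12 + 2 + 1 − 19 − 0)/2 = 8/2 = 4.
(Structurally: 2 ring(s) + 2 π bond(s) = 4.)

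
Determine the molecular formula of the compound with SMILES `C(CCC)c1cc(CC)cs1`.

C10H16S

Heavy atoms from the SMILES: 10 C, 1 S.
Implicit hydrogens by atom environment:
  4 × C: 2 H each → 8
  2 × C: 3 H each → 6
  2 × C (aromatic): 1 H each → 2
  2 × C (aromatic): no H
  1 × S (aromatic): no H
  Total hydrogens = 16.
Molecular formula: C10H16S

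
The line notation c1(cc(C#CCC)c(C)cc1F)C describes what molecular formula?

C12H13F

Heavy atoms from the SMILES: 12 C, 1 F.
Implicit hydrogens by atom environment:
  4 × C (aromatic): no H
  3 × C: 3 H each → 9
  2 × C (aromatic): 1 H each → 2
  2 × C: no H
  1 × C: 2 H
  1 × F: no H
  Total hydrogens = 13.
Molecular formula: C12H13F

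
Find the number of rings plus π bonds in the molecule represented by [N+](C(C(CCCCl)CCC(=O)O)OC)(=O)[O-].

Molecular formula from the SMILES: C9H16ClNO5.
DoU = (2C + 2 + N − H − X)/2 = (2·9 + 2 + 1 − 16 − 1)/2 = 4/2 = 2.
(Structurally: 0 ring(s) + 2 π bond(s) = 2.)

2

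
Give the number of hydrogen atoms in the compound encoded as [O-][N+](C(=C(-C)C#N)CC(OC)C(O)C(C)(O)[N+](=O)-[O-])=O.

Hydrogens are implicit in SMILES; fill each atom to its normal valence:
  4 × C: no H
  3 × C: 3 H each → 9
  3 × O: no H
  2 × C: 1 H each → 2
  2 × N (charge +1): no H
  2 × O: 1 H each → 2
  2 × O (charge -1): no H
  1 × C: 2 H
  1 × N: no H
  Total hydrogens = 15.

15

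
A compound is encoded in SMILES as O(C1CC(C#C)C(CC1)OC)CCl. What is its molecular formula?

Heavy atoms from the SMILES: 10 C, 1 Cl, 2 O.
Implicit hydrogens by atom environment:
  4 × C: 2 H each → 8
  4 × C: 1 H each → 4
  2 × O: no H
  1 × C: 3 H
  1 × C: no H
  1 × Cl: no H
  Total hydrogens = 15.
Molecular formula: C10H15ClO2

C10H15ClO2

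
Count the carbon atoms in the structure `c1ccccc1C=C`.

8

The symbol for carbon appears 8 times in the SMILES. Lowercase c denotes aromatic carbon and counts toward C.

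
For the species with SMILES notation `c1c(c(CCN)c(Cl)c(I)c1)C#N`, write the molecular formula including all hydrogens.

C9H8ClIN2

Heavy atoms from the SMILES: 9 C, 1 Cl, 1 I, 2 N.
Implicit hydrogens by atom environment:
  4 × C (aromatic): no H
  2 × C: 2 H each → 4
  2 × C (aromatic): 1 H each → 2
  1 × C: no H
  1 × Cl: no H
  1 × I: no H
  1 × N: 2 H
  1 × N: no H
  Total hydrogens = 8.
Molecular formula: C9H8ClIN2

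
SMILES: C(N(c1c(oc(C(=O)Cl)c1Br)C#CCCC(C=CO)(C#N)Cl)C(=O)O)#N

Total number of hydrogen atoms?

Hydrogens are implicit in SMILES; fill each atom to its normal valence:
  7 × C: no H
  4 × C (aromatic): no H
  3 × N: no H
  2 × C: 2 H each → 4
  2 × C: 1 H each → 2
  2 × Cl: no H
  2 × O: 1 H each → 2
  2 × O: no H
  1 × Br: no H
  1 × O (aromatic): no H
  Total hydrogens = 8.

8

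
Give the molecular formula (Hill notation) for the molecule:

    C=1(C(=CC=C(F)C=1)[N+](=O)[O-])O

C6H4FNO3

Heavy atoms from the SMILES: 6 C, 1 F, 1 N, 3 O.
Implicit hydrogens by atom environment:
  3 × C (aromatic): 1 H each → 3
  3 × C (aromatic): no H
  1 × F: no H
  1 × N (charge +1): no H
  1 × O: 1 H
  1 × O: no H
  1 × O (charge -1): no H
  Total hydrogens = 4.
Molecular formula: C6H4FNO3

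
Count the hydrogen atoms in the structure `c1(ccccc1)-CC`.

Hydrogens are implicit in SMILES; fill each atom to its normal valence:
  5 × C (aromatic): 1 H each → 5
  1 × C: 3 H
  1 × C: 2 H
  1 × C (aromatic): no H
  Total hydrogens = 10.

10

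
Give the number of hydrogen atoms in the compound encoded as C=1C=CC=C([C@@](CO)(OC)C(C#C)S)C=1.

Hydrogens are implicit in SMILES; fill each atom to its normal valence:
  5 × C (aromatic): 1 H each → 5
  2 × C: 1 H each → 2
  2 × C: no H
  1 × C: 3 H
  1 × C: 2 H
  1 × C (aromatic): no H
  1 × O: 1 H
  1 × O: no H
  1 × S: 1 H
  Total hydrogens = 14.

14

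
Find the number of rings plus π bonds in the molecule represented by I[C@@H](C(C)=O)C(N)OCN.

1

Molecular formula from the SMILES: C5H11IN2O2.
DoU = (2C + 2 + N − H − X)/2 = (2·5 + 2 + 2 − 11 − 1)/2 = 2/2 = 1.
(Structurally: 0 ring(s) + 1 π bond(s) = 1.)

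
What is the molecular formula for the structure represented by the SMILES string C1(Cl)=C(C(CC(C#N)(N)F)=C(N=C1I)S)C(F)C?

Heavy atoms from the SMILES: 10 C, 1 Cl, 2 F, 1 I, 3 N, 1 S.
Implicit hydrogens by atom environment:
  5 × C (aromatic): no H
  2 × C: no H
  2 × F: no H
  1 × C: 3 H
  1 × C: 2 H
  1 × C: 1 H
  1 × Cl: no H
  1 × I: no H
  1 × N: 2 H
  1 × N (aromatic): no H
  1 × N: no H
  1 × S: 1 H
  Total hydrogens = 9.
Molecular formula: C10H9ClF2IN3S

C10H9ClF2IN3S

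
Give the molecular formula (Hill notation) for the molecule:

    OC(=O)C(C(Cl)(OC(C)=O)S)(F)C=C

Heavy atoms from the SMILES: 7 C, 1 Cl, 1 F, 4 O, 1 S.
Implicit hydrogens by atom environment:
  4 × C: no H
  3 × O: no H
  1 × C: 3 H
  1 × C: 2 H
  1 × C: 1 H
  1 × Cl: no H
  1 × F: no H
  1 × O: 1 H
  1 × S: 1 H
  Total hydrogens = 8.
Molecular formula: C7H8ClFO4S

C7H8ClFO4S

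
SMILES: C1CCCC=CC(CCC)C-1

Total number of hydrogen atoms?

20

Hydrogens are implicit in SMILES; fill each atom to its normal valence:
  7 × C: 2 H each → 14
  3 × C: 1 H each → 3
  1 × C: 3 H
  Total hydrogens = 20.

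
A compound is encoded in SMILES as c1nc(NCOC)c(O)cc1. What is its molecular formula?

C7H10N2O2

Heavy atoms from the SMILES: 7 C, 2 N, 2 O.
Implicit hydrogens by atom environment:
  3 × C (aromatic): 1 H each → 3
  2 × C (aromatic): no H
  1 × C: 3 H
  1 × C: 2 H
  1 × N: 1 H
  1 × N (aromatic): no H
  1 × O: 1 H
  1 × O: no H
  Total hydrogens = 10.
Molecular formula: C7H10N2O2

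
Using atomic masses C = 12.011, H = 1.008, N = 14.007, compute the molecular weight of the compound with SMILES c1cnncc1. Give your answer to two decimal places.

Molecular formula: C4H4N2.
M = 4×12.011 + 4×1.008 + 2×14.007 = 80.09 g/mol.

80.09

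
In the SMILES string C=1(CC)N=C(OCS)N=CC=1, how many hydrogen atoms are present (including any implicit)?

10

Hydrogens are implicit in SMILES; fill each atom to its normal valence:
  2 × C: 2 H each → 4
  2 × C (aromatic): 1 H each → 2
  2 × C (aromatic): no H
  2 × N (aromatic): no H
  1 × C: 3 H
  1 × O: no H
  1 × S: 1 H
  Total hydrogens = 10.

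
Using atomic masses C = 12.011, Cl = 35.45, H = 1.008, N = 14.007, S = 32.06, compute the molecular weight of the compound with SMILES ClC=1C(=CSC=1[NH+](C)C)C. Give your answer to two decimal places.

176.68

Molecular formula: C7H11ClNS+.
M = 7×12.011 + 1×35.45 + 11×1.008 + 1×14.007 + 1×32.06 = 176.68 g/mol.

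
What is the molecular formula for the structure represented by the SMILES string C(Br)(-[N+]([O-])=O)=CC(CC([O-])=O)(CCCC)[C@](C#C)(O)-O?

Heavy atoms from the SMILES: 1 Br, 12 C, 1 N, 6 O.
Implicit hydrogens by atom environment:
  5 × C: no H
  4 × C: 2 H each → 8
  2 × C: 1 H each → 2
  2 × O: 1 H each → 2
  2 × O: no H
  2 × O (charge -1): no H
  1 × Br: no H
  1 × C: 3 H
  1 × N (charge +1): no H
  Total hydrogens = 15.
Net charge -1.
Molecular formula: C12H15BrNO6-

C12H15BrNO6-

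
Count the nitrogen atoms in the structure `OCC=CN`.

The symbol for nitrogen appears 1 time in the SMILES.

1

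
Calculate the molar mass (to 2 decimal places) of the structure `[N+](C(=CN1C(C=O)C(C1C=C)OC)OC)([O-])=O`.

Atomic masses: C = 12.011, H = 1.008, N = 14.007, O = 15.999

242.23

Molecular formula: C10H14N2O5.
M = 10×12.011 + 14×1.008 + 2×14.007 + 5×15.999 = 242.23 g/mol.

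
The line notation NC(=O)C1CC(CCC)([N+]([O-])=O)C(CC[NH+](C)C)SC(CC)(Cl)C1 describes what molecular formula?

C16H31ClN3O3S+

Heavy atoms from the SMILES: 16 C, 1 Cl, 3 N, 3 O, 1 S.
Implicit hydrogens by atom environment:
  7 × C: 2 H each → 14
  4 × C: 3 H each → 12
  3 × C: no H
  2 × C: 1 H each → 2
  2 × O: no H
  1 × Cl: no H
  1 × N: 2 H
  1 × N (charge +1): 1 H
  1 × N (charge +1): no H
  1 × O (charge -1): no H
  1 × S: no H
  Total hydrogens = 31.
Net charge +1.
Molecular formula: C16H31ClN3O3S+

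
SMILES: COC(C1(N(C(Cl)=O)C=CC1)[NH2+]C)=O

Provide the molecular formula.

Heavy atoms from the SMILES: 8 C, 1 Cl, 2 N, 3 O.
Implicit hydrogens by atom environment:
  3 × C: no H
  3 × O: no H
  2 × C: 3 H each → 6
  2 × C: 1 H each → 2
  1 × C: 2 H
  1 × Cl: no H
  1 × N (charge +1): 2 H
  1 × N: no H
  Total hydrogens = 12.
Net charge +1.
Molecular formula: C8H12ClN2O3+

C8H12ClN2O3+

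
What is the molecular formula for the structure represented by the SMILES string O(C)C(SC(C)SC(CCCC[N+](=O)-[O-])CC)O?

C11H23NO4S2

Heavy atoms from the SMILES: 11 C, 1 N, 4 O, 2 S.
Implicit hydrogens by atom environment:
  5 × C: 2 H each → 10
  3 × C: 3 H each → 9
  3 × C: 1 H each → 3
  2 × O: no H
  2 × S: no H
  1 × N (charge +1): no H
  1 × O: 1 H
  1 × O (charge -1): no H
  Total hydrogens = 23.
Molecular formula: C11H23NO4S2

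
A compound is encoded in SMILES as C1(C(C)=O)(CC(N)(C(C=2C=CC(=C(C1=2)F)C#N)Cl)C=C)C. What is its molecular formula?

C16H16ClFN2O

Heavy atoms from the SMILES: 16 C, 1 Cl, 1 F, 2 N, 1 O.
Implicit hydrogens by atom environment:
  4 × C (aromatic): no H
  4 × C: no H
  2 × C: 3 H each → 6
  2 × C: 2 H each → 4
  2 × C (aromatic): 1 H each → 2
  2 × C: 1 H each → 2
  1 × Cl: no H
  1 × F: no H
  1 × N: 2 H
  1 × N: no H
  1 × O: no H
  Total hydrogens = 16.
Molecular formula: C16H16ClFN2O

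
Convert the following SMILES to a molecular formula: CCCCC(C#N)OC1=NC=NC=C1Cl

C10H12ClN3O

Heavy atoms from the SMILES: 10 C, 1 Cl, 3 N, 1 O.
Implicit hydrogens by atom environment:
  3 × C: 2 H each → 6
  2 × C (aromatic): 1 H each → 2
  2 × C (aromatic): no H
  2 × N (aromatic): no H
  1 × C: 3 H
  1 × C: 1 H
  1 × C: no H
  1 × Cl: no H
  1 × N: no H
  1 × O: no H
  Total hydrogens = 12.
Molecular formula: C10H12ClN3O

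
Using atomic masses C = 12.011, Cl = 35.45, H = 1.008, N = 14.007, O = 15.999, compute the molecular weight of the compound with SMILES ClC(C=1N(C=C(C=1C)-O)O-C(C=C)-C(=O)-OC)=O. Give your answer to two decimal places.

Molecular formula: C11H12ClNO5.
M = 11×12.011 + 1×35.45 + 12×1.008 + 1×14.007 + 5×15.999 = 273.67 g/mol.

273.67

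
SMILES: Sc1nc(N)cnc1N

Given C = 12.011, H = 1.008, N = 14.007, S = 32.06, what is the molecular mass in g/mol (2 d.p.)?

142.18

Molecular formula: C4H6N4S.
M = 4×12.011 + 6×1.008 + 4×14.007 + 1×32.06 = 142.18 g/mol.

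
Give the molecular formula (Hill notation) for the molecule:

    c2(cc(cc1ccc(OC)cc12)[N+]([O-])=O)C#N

C12H8N2O3

Heavy atoms from the SMILES: 12 C, 2 N, 3 O.
Implicit hydrogens by atom environment:
  5 × C (aromatic): 1 H each → 5
  5 × C (aromatic): no H
  2 × O: no H
  1 × C: 3 H
  1 × C: no H
  1 × N: no H
  1 × N (charge +1): no H
  1 × O (charge -1): no H
  Total hydrogens = 8.
Molecular formula: C12H8N2O3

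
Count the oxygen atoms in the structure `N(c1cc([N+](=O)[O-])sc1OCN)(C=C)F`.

The symbol for oxygen appears 3 times in the SMILES.

3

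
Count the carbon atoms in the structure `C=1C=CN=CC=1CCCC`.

The symbol for carbon appears 9 times in the SMILES.

9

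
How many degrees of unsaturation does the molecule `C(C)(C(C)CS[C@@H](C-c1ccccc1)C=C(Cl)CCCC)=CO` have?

6

Molecular formula from the SMILES: C20H29ClOS.
DoU = (2C + 2 + N − H − X)/2 = (2·20 + 2 + 0 − 29 − 1)/2 = 12/2 = 6.
(Structurally: 1 ring(s) + 5 π bond(s) = 6.)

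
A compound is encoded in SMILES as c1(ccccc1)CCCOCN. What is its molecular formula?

Heavy atoms from the SMILES: 10 C, 1 N, 1 O.
Implicit hydrogens by atom environment:
  5 × C (aromatic): 1 H each → 5
  4 × C: 2 H each → 8
  1 × C (aromatic): no H
  1 × N: 2 H
  1 × O: no H
  Total hydrogens = 15.
Molecular formula: C10H15NO

C10H15NO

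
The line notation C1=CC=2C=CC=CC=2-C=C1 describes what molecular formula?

C10H8

Heavy atoms from the SMILES: 10 C.
Implicit hydrogens by atom environment:
  8 × C (aromatic): 1 H each → 8
  2 × C (aromatic): no H
  Total hydrogens = 8.
Molecular formula: C10H8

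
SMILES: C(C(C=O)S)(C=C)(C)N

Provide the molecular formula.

C6H11NOS

Heavy atoms from the SMILES: 6 C, 1 N, 1 O, 1 S.
Implicit hydrogens by atom environment:
  3 × C: 1 H each → 3
  1 × C: 3 H
  1 × C: 2 H
  1 × C: no H
  1 × N: 2 H
  1 × O: no H
  1 × S: 1 H
  Total hydrogens = 11.
Molecular formula: C6H11NOS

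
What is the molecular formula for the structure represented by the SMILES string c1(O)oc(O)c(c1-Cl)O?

C4H3ClO4

Heavy atoms from the SMILES: 4 C, 1 Cl, 4 O.
Implicit hydrogens by atom environment:
  4 × C (aromatic): no H
  3 × O: 1 H each → 3
  1 × Cl: no H
  1 × O (aromatic): no H
  Total hydrogens = 3.
Molecular formula: C4H3ClO4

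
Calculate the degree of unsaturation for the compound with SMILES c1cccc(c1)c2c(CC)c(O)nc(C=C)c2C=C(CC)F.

10

Molecular formula from the SMILES: C19H20FNO.
DoU = (2C + 2 + N − H − X)/2 = (2·19 + 2 + 1 − 20 − 1)/2 = 20/2 = 10.
(Structurally: 2 ring(s) + 8 π bond(s) = 10.)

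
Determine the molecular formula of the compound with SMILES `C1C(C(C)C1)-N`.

C5H11N

Heavy atoms from the SMILES: 5 C, 1 N.
Implicit hydrogens by atom environment:
  2 × C: 2 H each → 4
  2 × C: 1 H each → 2
  1 × C: 3 H
  1 × N: 2 H
  Total hydrogens = 11.
Molecular formula: C5H11N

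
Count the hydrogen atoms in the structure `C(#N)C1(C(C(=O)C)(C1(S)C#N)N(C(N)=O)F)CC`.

Hydrogens are implicit in SMILES; fill each atom to its normal valence:
  7 × C: no H
  3 × N: no H
  2 × C: 3 H each → 6
  2 × O: no H
  1 × C: 2 H
  1 × F: no H
  1 × N: 2 H
  1 × S: 1 H
  Total hydrogens = 11.

11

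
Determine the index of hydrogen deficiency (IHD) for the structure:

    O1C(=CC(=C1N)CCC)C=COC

Molecular formula from the SMILES: C10H15NO2.
DoU = (2C + 2 + N − H − X)/2 = (2·10 + 2 + 1 − 15 − 0)/2 = 8/2 = 4.
(Structurally: 1 ring(s) + 3 π bond(s) = 4.)

4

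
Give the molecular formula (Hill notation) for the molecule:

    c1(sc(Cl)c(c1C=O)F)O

Heavy atoms from the SMILES: 5 C, 1 Cl, 1 F, 2 O, 1 S.
Implicit hydrogens by atom environment:
  4 × C (aromatic): no H
  1 × C: 1 H
  1 × Cl: no H
  1 × F: no H
  1 × O: 1 H
  1 × O: no H
  1 × S (aromatic): no H
  Total hydrogens = 2.
Molecular formula: C5H2ClFO2S

C5H2ClFO2S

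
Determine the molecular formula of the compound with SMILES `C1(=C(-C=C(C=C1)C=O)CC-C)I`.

C10H11IO

Heavy atoms from the SMILES: 10 C, 1 I, 1 O.
Implicit hydrogens by atom environment:
  3 × C (aromatic): 1 H each → 3
  3 × C (aromatic): no H
  2 × C: 2 H each → 4
  1 × C: 3 H
  1 × C: 1 H
  1 × I: no H
  1 × O: no H
  Total hydrogens = 11.
Molecular formula: C10H11IO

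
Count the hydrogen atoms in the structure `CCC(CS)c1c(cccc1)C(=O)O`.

14

Hydrogens are implicit in SMILES; fill each atom to its normal valence:
  4 × C (aromatic): 1 H each → 4
  2 × C: 2 H each → 4
  2 × C (aromatic): no H
  1 × C: 3 H
  1 × C: 1 H
  1 × C: no H
  1 × O: 1 H
  1 × O: no H
  1 × S: 1 H
  Total hydrogens = 14.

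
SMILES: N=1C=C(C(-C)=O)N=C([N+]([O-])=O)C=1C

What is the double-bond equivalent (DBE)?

Molecular formula from the SMILES: C7H7N3O3.
DoU = (2C + 2 + N − H − X)/2 = (2·7 + 2 + 3 − 7 − 0)/2 = 12/2 = 6.
(Structurally: 1 ring(s) + 5 π bond(s) = 6.)

6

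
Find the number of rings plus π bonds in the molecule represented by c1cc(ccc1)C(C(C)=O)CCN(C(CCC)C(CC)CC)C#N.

7

Molecular formula from the SMILES: C21H32N2O.
DoU = (2C + 2 + N − H − X)/2 = (2·21 + 2 + 2 − 32 − 0)/2 = 14/2 = 7.
(Structurally: 1 ring(s) + 6 π bond(s) = 7.)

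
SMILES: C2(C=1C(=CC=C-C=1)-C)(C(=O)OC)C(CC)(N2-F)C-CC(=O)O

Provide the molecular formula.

Heavy atoms from the SMILES: 16 C, 1 F, 1 N, 4 O.
Implicit hydrogens by atom environment:
  4 × C (aromatic): 1 H each → 4
  4 × C: no H
  3 × C: 3 H each → 9
  3 × C: 2 H each → 6
  3 × O: no H
  2 × C (aromatic): no H
  1 × F: no H
  1 × N: no H
  1 × O: 1 H
  Total hydrogens = 20.
Molecular formula: C16H20FNO4

C16H20FNO4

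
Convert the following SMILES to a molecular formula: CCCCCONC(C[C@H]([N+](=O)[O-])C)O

C9H20N2O4

Heavy atoms from the SMILES: 9 C, 2 N, 4 O.
Implicit hydrogens by atom environment:
  5 × C: 2 H each → 10
  2 × C: 3 H each → 6
  2 × C: 1 H each → 2
  2 × O: no H
  1 × N: 1 H
  1 × N (charge +1): no H
  1 × O: 1 H
  1 × O (charge -1): no H
  Total hydrogens = 20.
Molecular formula: C9H20N2O4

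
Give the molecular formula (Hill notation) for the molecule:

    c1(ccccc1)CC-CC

C10H14

Heavy atoms from the SMILES: 10 C.
Implicit hydrogens by atom environment:
  5 × C (aromatic): 1 H each → 5
  3 × C: 2 H each → 6
  1 × C: 3 H
  1 × C (aromatic): no H
  Total hydrogens = 14.
Molecular formula: C10H14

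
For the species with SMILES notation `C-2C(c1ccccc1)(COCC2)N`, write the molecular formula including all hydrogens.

Heavy atoms from the SMILES: 11 C, 1 N, 1 O.
Implicit hydrogens by atom environment:
  5 × C (aromatic): 1 H each → 5
  4 × C: 2 H each → 8
  1 × C: no H
  1 × C (aromatic): no H
  1 × N: 2 H
  1 × O: no H
  Total hydrogens = 15.
Molecular formula: C11H15NO

C11H15NO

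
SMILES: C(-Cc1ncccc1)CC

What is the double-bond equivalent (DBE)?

4

Molecular formula from the SMILES: C9H13N.
DoU = (2C + 2 + N − H − X)/2 = (2·9 + 2 + 1 − 13 − 0)/2 = 8/2 = 4.
(Structurally: 1 ring(s) + 3 π bond(s) = 4.)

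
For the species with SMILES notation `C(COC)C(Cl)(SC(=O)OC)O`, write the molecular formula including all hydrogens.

C6H11ClO4S

Heavy atoms from the SMILES: 6 C, 1 Cl, 4 O, 1 S.
Implicit hydrogens by atom environment:
  3 × O: no H
  2 × C: 3 H each → 6
  2 × C: 2 H each → 4
  2 × C: no H
  1 × Cl: no H
  1 × O: 1 H
  1 × S: no H
  Total hydrogens = 11.
Molecular formula: C6H11ClO4S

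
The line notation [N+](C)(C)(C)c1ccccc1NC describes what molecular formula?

C10H17N2+

Heavy atoms from the SMILES: 10 C, 2 N.
Implicit hydrogens by atom environment:
  4 × C: 3 H each → 12
  4 × C (aromatic): 1 H each → 4
  2 × C (aromatic): no H
  1 × N: 1 H
  1 × N (charge +1): no H
  Total hydrogens = 17.
Net charge +1.
Molecular formula: C10H17N2+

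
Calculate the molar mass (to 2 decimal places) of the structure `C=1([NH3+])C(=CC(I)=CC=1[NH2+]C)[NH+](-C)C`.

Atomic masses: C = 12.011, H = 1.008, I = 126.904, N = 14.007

294.16

Molecular formula: [C9H17IN3]3+.
M = 9×12.011 + 17×1.008 + 1×126.904 + 3×14.007 = 294.16 g/mol.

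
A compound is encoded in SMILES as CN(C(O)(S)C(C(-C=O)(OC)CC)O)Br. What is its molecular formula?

C8H16BrNO4S

Heavy atoms from the SMILES: 1 Br, 8 C, 1 N, 4 O, 1 S.
Implicit hydrogens by atom environment:
  3 × C: 3 H each → 9
  2 × C: 1 H each → 2
  2 × C: no H
  2 × O: 1 H each → 2
  2 × O: no H
  1 × Br: no H
  1 × C: 2 H
  1 × N: no H
  1 × S: 1 H
  Total hydrogens = 16.
Molecular formula: C8H16BrNO4S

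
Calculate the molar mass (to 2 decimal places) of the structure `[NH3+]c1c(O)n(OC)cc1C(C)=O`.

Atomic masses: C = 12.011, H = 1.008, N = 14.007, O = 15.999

171.18

Molecular formula: C7H11N2O3+.
M = 7×12.011 + 11×1.008 + 2×14.007 + 3×15.999 = 171.18 g/mol.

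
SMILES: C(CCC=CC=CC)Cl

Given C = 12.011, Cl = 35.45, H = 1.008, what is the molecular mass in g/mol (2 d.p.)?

Molecular formula: C8H13Cl.
M = 8×12.011 + 1×35.45 + 13×1.008 = 144.64 g/mol.

144.64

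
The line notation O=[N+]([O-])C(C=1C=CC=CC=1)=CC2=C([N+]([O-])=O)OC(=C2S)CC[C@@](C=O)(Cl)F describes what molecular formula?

Heavy atoms from the SMILES: 16 C, 1 Cl, 1 F, 2 N, 6 O, 1 S.
Implicit hydrogens by atom environment:
  5 × C (aromatic): 1 H each → 5
  5 × C (aromatic): no H
  3 × O: no H
  2 × C: 2 H each → 4
  2 × C: 1 H each → 2
  2 × C: no H
  2 × N (charge +1): no H
  2 × O (charge -1): no H
  1 × Cl: no H
  1 × F: no H
  1 × O (aromatic): no H
  1 × S: 1 H
  Total hydrogens = 12.
Molecular formula: C16H12ClFN2O6S

C16H12ClFN2O6S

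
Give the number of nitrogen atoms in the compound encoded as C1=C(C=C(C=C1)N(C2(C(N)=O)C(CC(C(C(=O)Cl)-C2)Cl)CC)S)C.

The symbol for nitrogen appears 2 times in the SMILES.

2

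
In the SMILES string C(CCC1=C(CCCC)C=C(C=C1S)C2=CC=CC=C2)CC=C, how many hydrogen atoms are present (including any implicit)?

Hydrogens are implicit in SMILES; fill each atom to its normal valence:
  8 × C: 2 H each → 16
  7 × C (aromatic): 1 H each → 7
  5 × C (aromatic): no H
  1 × C: 3 H
  1 × C: 1 H
  1 × S: 1 H
  Total hydrogens = 28.

28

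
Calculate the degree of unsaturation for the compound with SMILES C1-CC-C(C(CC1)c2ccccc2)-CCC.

Molecular formula from the SMILES: C16H24.
DoU = (2C + 2 + N − H − X)/2 = (2·16 + 2 + 0 − 24 − 0)/2 = 10/2 = 5.
(Structurally: 2 ring(s) + 3 π bond(s) = 5.)

5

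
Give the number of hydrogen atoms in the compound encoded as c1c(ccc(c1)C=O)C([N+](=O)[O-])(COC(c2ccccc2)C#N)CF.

15

Hydrogens are implicit in SMILES; fill each atom to its normal valence:
  9 × C (aromatic): 1 H each → 9
  3 × C (aromatic): no H
  3 × O: no H
  2 × C: 2 H each → 4
  2 × C: 1 H each → 2
  2 × C: no H
  1 × F: no H
  1 × N (charge +1): no H
  1 × N: no H
  1 × O (charge -1): no H
  Total hydrogens = 15.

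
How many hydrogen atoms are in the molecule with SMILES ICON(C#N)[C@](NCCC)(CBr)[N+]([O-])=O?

Hydrogens are implicit in SMILES; fill each atom to its normal valence:
  4 × C: 2 H each → 8
  2 × C: no H
  2 × N: no H
  2 × O: no H
  1 × Br: no H
  1 × C: 3 H
  1 × I: no H
  1 × N: 1 H
  1 × N (charge +1): no H
  1 × O (charge -1): no H
  Total hydrogens = 12.

12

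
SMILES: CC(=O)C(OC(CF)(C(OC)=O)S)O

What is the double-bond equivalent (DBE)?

Molecular formula from the SMILES: C7H11FO5S.
DoU = (2C + 2 + N − H − X)/2 = (2·7 + 2 + 0 − 11 − 1)/2 = 4/2 = 2.
(Structurally: 0 ring(s) + 2 π bond(s) = 2.)

2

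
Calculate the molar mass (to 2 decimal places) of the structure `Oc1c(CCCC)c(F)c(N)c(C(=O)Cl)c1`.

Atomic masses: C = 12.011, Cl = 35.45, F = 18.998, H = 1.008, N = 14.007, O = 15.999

Molecular formula: C11H13ClFNO2.
M = 11×12.011 + 1×35.45 + 1×18.998 + 13×1.008 + 1×14.007 + 2×15.999 = 245.68 g/mol.

245.68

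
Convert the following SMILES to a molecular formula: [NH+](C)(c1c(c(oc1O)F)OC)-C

C7H11FNO3+

Heavy atoms from the SMILES: 7 C, 1 F, 1 N, 3 O.
Implicit hydrogens by atom environment:
  4 × C (aromatic): no H
  3 × C: 3 H each → 9
  1 × F: no H
  1 × N (charge +1): 1 H
  1 × O: 1 H
  1 × O (aromatic): no H
  1 × O: no H
  Total hydrogens = 11.
Net charge +1.
Molecular formula: C7H11FNO3+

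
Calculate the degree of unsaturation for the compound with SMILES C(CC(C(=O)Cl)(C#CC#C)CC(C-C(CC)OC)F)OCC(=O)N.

6

Molecular formula from the SMILES: C17H23ClFNO4.
DoU = (2C + 2 + N − H − X)/2 = (2·17 + 2 + 1 − 23 − 2)/2 = 12/2 = 6.
(Structurally: 0 ring(s) + 6 π bond(s) = 6.)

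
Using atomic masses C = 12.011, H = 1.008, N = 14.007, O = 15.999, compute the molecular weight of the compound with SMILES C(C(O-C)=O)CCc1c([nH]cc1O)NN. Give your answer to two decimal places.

Molecular formula: C9H15N3O3.
M = 9×12.011 + 15×1.008 + 3×14.007 + 3×15.999 = 213.24 g/mol.

213.24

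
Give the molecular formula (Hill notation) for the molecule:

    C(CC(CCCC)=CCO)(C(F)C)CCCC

C15H29FO

Heavy atoms from the SMILES: 15 C, 1 F, 1 O.
Implicit hydrogens by atom environment:
  8 × C: 2 H each → 16
  3 × C: 3 H each → 9
  3 × C: 1 H each → 3
  1 × C: no H
  1 × F: no H
  1 × O: 1 H
  Total hydrogens = 29.
Molecular formula: C15H29FO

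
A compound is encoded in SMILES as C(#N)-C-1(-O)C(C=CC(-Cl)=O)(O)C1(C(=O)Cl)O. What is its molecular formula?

C8H5Cl2NO5

Heavy atoms from the SMILES: 8 C, 2 Cl, 1 N, 5 O.
Implicit hydrogens by atom environment:
  6 × C: no H
  3 × O: 1 H each → 3
  2 × C: 1 H each → 2
  2 × Cl: no H
  2 × O: no H
  1 × N: no H
  Total hydrogens = 5.
Molecular formula: C8H5Cl2NO5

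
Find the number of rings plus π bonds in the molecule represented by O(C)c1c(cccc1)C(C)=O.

Molecular formula from the SMILES: C9H10O2.
DoU = (2C + 2 + N − H − X)/2 = (2·9 + 2 + 0 − 10 − 0)/2 = 10/2 = 5.
(Structurally: 1 ring(s) + 4 π bond(s) = 5.)

5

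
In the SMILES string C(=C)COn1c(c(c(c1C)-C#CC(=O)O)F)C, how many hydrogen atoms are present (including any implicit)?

Hydrogens are implicit in SMILES; fill each atom to its normal valence:
  4 × C (aromatic): no H
  3 × C: no H
  2 × C: 3 H each → 6
  2 × C: 2 H each → 4
  2 × O: no H
  1 × C: 1 H
  1 × F: no H
  1 × N (aromatic): no H
  1 × O: 1 H
  Total hydrogens = 12.

12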